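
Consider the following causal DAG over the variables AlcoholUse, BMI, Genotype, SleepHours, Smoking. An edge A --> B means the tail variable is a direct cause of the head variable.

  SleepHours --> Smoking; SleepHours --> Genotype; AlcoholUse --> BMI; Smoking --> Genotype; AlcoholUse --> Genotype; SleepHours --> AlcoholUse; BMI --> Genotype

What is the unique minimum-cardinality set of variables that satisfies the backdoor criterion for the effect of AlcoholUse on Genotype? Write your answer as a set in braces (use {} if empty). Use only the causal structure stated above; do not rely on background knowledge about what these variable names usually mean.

{SleepHours}

Variables eligible for adjustment (non-descendants of AlcoholUse, excluding AlcoholUse and Genotype): {SleepHours, Smoking}.
Backdoor paths from AlcoholUse to Genotype:
  P1: AlcoholUse <- SleepHours -> Smoking -> Genotype
  P2: AlcoholUse <- SleepHours -> Genotype
The empty set is not sufficient: P1 (AlcoholUse <- SleepHours -> Smoking -> Genotype) has no collider blocking it and no conditioned non-collider, so it is open.
Try {SleepHours}:
  P1: blocked at fork node SleepHours ∈ conditioning set.
  P2: blocked at fork node SleepHours ∈ conditioning set.
{SleepHours} contains no descendant of AlcoholUse and blocks every backdoor path.
No other singleton works — e.g. {Smoking} leaves P2 open — so {SleepHours} is the unique smallest valid adjustment set.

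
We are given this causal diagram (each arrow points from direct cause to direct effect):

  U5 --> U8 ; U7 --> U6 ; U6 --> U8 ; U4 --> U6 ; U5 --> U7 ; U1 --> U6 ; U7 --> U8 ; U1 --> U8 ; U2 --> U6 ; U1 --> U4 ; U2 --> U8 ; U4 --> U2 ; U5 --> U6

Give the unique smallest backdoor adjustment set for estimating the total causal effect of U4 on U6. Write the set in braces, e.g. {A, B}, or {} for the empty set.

Variables eligible for adjustment (non-descendants of U4, excluding U4 and U6): {U1, U5, U7}.
Backdoor paths from U4 to U6:
  P1: U4 <- U1 -> U6
  P2: U4 <- U1 -> U8 <- U5 -> U7 -> U6
  P3: U4 <- U1 -> U8 <- U5 -> U6
  P4: U4 <- U1 -> U8 <- U7 <- U5 -> U6
  P5: U4 <- U1 -> U8 <- U7 -> U6
  P6: U4 <- U1 -> U8 <- U2 -> U6
  P7: U4 <- U1 -> U8 <- U6
The empty set is not sufficient: P1 (U4 <- U1 -> U6) has no collider blocking it and no conditioned non-collider, so it is open.
Try {U1}:
  P1: blocked at fork node U1 ∈ conditioning set.
  P2: blocked at fork node U1 ∈ conditioning set.
  P3: blocked at fork node U1 ∈ conditioning set.
  P4: blocked at fork node U1 ∈ conditioning set.
  P5: blocked at fork node U1 ∈ conditioning set.
  P6: blocked at fork node U1 ∈ conditioning set.
  P7: blocked at fork node U1 ∈ conditioning set.
{U1} contains no descendant of U4 and blocks every backdoor path.
No other singleton works — e.g. {U5} leaves P1 open — so {U1} is the unique smallest valid adjustment set.

{U1}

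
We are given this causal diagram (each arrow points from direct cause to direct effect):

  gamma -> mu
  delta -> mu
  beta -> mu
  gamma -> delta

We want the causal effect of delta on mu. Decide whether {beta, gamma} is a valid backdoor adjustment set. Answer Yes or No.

Yes

Backdoor paths from delta to mu (paths whose first edge points into delta):
  P1: delta <- gamma -> mu
Condition 1 (no descendant of delta in the set): holds — descendants of delta are {mu}; none are in {beta, gamma}.
Condition 2 (every backdoor path blocked by {beta, gamma}):
  P1: blocked at fork node gamma ∈ conditioning set.
{beta, gamma} satisfies the backdoor criterion.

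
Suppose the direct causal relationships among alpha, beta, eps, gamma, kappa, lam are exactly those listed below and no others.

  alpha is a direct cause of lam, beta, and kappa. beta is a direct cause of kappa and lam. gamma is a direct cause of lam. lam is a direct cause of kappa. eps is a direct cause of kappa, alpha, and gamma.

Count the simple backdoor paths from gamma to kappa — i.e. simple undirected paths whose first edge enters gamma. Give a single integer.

6

A backdoor path from gamma to kappa is any simple undirected path whose first edge points into gamma (i.e. leaves gamma via a parent).
Parents of gamma: {eps}.
Enumerating:
  P1: gamma <- eps -> alpha -> beta -> lam -> kappa
  P2: gamma <- eps -> alpha -> beta -> kappa
  P3: gamma <- eps -> alpha -> lam <- beta -> kappa
  P4: gamma <- eps -> alpha -> lam -> kappa
  P5: gamma <- eps -> alpha -> kappa
  P6: gamma <- eps -> kappa
That exhausts the simple backdoor paths. Count: 6.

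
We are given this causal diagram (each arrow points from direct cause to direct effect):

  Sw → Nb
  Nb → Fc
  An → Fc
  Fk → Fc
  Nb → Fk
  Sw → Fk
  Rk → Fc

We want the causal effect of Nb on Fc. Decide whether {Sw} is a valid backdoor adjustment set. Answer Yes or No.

Yes

Backdoor paths from Nb to Fc (paths whose first edge points into Nb):
  P1: Nb <- Sw -> Fk -> Fc
Condition 1 (no descendant of Nb in the set): holds — descendants of Nb are {Fc, Fk}; none are in {Sw}.
Condition 2 (every backdoor path blocked by {Sw}):
  P1: blocked at fork node Sw ∈ conditioning set.
{Sw} satisfies the backdoor criterion.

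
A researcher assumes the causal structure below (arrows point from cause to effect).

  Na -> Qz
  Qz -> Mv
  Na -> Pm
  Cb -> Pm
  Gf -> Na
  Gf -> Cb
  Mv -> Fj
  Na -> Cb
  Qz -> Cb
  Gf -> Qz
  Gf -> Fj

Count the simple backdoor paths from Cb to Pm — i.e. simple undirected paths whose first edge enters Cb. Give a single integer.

7

A backdoor path from Cb to Pm is any simple undirected path whose first edge points into Cb (i.e. leaves Cb via a parent).
Parents of Cb: {Gf, Na, Qz}.
Enumerating:
  P1: Cb <- Gf -> Na -> Pm
  P2: Cb <- Gf -> Qz <- Na -> Pm
  P3: Cb <- Gf -> Fj <- Mv <- Qz <- Na -> Pm
  P4: Cb <- Na -> Pm
  P5: Cb <- Qz <- Gf -> Na -> Pm
  P6: Cb <- Qz <- Na -> Pm
  P7: Cb <- Qz -> Mv -> Fj <- Gf -> Na -> Pm
That exhausts the simple backdoor paths. Count: 7.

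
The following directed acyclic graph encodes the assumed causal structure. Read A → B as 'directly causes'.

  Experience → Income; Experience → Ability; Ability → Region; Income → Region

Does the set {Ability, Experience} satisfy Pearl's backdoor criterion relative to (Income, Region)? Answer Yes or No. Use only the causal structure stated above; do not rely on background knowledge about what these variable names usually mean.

Yes

Backdoor paths from Income to Region (paths whose first edge points into Income):
  P1: Income <- Experience -> Ability -> Region
Condition 1 (no descendant of Income in the set): holds — descendants of Income are {Region}; none are in {Ability, Experience}.
Condition 2 (every backdoor path blocked by {Ability, Experience}):
  P1: blocked at fork node Experience ∈ conditioning set.
{Ability, Experience} satisfies the backdoor criterion.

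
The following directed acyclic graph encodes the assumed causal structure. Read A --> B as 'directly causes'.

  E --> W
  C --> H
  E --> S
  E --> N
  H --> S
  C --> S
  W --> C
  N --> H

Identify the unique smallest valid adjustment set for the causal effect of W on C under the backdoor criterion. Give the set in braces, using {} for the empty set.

Variables eligible for adjustment (non-descendants of W, excluding W and C): {E, N}.
Backdoor paths from W to C:
  P1: W <- E -> N -> H <- C
  P2: W <- E -> N -> H -> S <- C
  P3: W <- E -> S <- C
  P4: W <- E -> S <- H <- C
Each backdoor path contains an unconditioned collider, so every path is already blocked with the empty conditioning set:
  P1: blocked at collider H (neither it nor any descendant is in the conditioning set).
  P2: blocked at collider S (neither it nor any descendant is in the conditioning set).
  P3: blocked at collider S (neither it nor any descendant is in the conditioning set).
  P4: blocked at collider S (neither it nor any descendant is in the conditioning set).
The empty set is therefore the unique smallest valid set.

{}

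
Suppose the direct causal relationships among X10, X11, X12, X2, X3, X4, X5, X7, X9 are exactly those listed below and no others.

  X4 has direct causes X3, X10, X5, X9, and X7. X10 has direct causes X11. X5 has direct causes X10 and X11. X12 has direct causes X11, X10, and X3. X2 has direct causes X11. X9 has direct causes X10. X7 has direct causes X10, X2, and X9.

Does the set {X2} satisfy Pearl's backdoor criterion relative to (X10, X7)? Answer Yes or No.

Yes

Backdoor paths from X10 to X7 (paths whose first edge points into X10):
  P1: X10 <- X11 -> X2 -> X7
  P2: X10 <- X11 -> X5 -> X4 <- X9 -> X7
  P3: X10 <- X11 -> X5 -> X4 <- X7
  P4: X10 <- X11 -> X12 <- X3 -> X4 <- X9 -> X7
  P5: X10 <- X11 -> X12 <- X3 -> X4 <- X7
Condition 1 (no descendant of X10 in the set): holds — descendants of X10 are {X12, X4, X5, X7, X9}; none are in {X2}.
Condition 2 (every backdoor path blocked by {X2}):
  P1: blocked at chain node X2 ∈ conditioning set.
  P2: blocked at collider X4 (neither it nor any descendant is in the conditioning set).
  P3: blocked at collider X4 (neither it nor any descendant is in the conditioning set).
  P4: blocked at collider X12 (neither it nor any descendant is in the conditioning set).
  P5: blocked at collider X12 (neither it nor any descendant is in the conditioning set).
{X2} satisfies the backdoor criterion.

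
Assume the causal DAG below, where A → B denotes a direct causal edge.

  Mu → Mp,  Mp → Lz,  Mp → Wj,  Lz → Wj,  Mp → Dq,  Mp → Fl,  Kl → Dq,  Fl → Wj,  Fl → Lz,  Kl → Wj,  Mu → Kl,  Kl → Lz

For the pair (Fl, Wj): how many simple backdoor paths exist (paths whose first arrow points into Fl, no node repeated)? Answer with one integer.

7

A backdoor path from Fl to Wj is any simple undirected path whose first edge points into Fl (i.e. leaves Fl via a parent).
Parents of Fl: {Mp}.
Enumerating:
  P1: Fl <- Mp <- Mu -> Kl -> Lz -> Wj
  P2: Fl <- Mp <- Mu -> Kl -> Wj
  P3: Fl <- Mp -> Dq <- Kl -> Lz -> Wj
  P4: Fl <- Mp -> Dq <- Kl -> Wj
  P5: Fl <- Mp -> Lz <- Kl -> Wj
  P6: Fl <- Mp -> Lz -> Wj
  P7: Fl <- Mp -> Wj
That exhausts the simple backdoor paths. Count: 7.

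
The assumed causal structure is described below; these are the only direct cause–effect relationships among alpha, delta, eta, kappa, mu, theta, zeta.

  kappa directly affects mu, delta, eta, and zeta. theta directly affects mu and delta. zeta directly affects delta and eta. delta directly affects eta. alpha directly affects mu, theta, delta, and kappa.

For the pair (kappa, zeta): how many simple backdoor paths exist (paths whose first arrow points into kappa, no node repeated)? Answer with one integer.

6

A backdoor path from kappa to zeta is any simple undirected path whose first edge points into kappa (i.e. leaves kappa via a parent).
Parents of kappa: {alpha}.
Enumerating:
  P1: kappa <- alpha -> theta -> delta <- zeta
  P2: kappa <- alpha -> theta -> delta -> eta <- zeta
  P3: kappa <- alpha -> delta <- zeta
  P4: kappa <- alpha -> delta -> eta <- zeta
  P5: kappa <- alpha -> mu <- theta -> delta <- zeta
  P6: kappa <- alpha -> mu <- theta -> delta -> eta <- zeta
That exhausts the simple backdoor paths. Count: 6.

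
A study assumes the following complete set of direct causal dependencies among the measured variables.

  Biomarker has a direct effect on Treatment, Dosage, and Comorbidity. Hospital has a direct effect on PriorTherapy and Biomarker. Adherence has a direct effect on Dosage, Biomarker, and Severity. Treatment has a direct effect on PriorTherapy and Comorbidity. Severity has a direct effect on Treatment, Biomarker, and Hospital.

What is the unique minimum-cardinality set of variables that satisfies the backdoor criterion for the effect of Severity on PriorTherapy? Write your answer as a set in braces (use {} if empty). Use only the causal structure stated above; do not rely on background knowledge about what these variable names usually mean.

{Adherence}

Variables eligible for adjustment (non-descendants of Severity, excluding Severity and PriorTherapy): {Adherence}.
Backdoor paths from Severity to PriorTherapy:
  P1: Severity <- Adherence -> Biomarker <- Hospital -> PriorTherapy
  P2: Severity <- Adherence -> Biomarker -> Treatment -> PriorTherapy
  P3: Severity <- Adherence -> Biomarker -> Comorbidity <- Treatment -> PriorTherapy
  P4: Severity <- Adherence -> Dosage <- Biomarker <- Hospital -> PriorTherapy
  P5: Severity <- Adherence -> Dosage <- Biomarker -> Treatment -> PriorTherapy
  P6: Severity <- Adherence -> Dosage <- Biomarker -> Comorbidity <- Treatment -> PriorTherapy
The empty set is not sufficient: P2 (Severity <- Adherence -> Biomarker -> Treatment -> PriorTherapy) has no collider blocking it and no conditioned non-collider, so it is open.
Try {Adherence}:
  P1: blocked at fork node Adherence ∈ conditioning set.
  P2: blocked at fork node Adherence ∈ conditioning set.
  P3: blocked at fork node Adherence ∈ conditioning set.
  P4: blocked at fork node Adherence ∈ conditioning set.
  P5: blocked at fork node Adherence ∈ conditioning set.
  P6: blocked at fork node Adherence ∈ conditioning set.
{Adherence} contains no descendant of Severity and blocks every backdoor path.
{Adherence} is the unique smallest valid adjustment set.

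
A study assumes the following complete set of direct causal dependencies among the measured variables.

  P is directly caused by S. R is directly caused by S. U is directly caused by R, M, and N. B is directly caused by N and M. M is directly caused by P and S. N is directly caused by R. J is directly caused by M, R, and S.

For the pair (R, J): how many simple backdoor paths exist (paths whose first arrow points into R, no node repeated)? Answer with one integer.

A backdoor path from R to J is any simple undirected path whose first edge points into R (i.e. leaves R via a parent).
Parents of R: {S}.
Enumerating:
  P1: R <- S -> P -> M -> J
  P2: R <- S -> M -> J
  P3: R <- S -> J
That exhausts the simple backdoor paths. Count: 3.

3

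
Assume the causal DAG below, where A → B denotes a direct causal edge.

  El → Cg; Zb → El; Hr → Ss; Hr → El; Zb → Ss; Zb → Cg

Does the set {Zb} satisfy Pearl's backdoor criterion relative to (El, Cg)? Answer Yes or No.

Yes

Backdoor paths from El to Cg (paths whose first edge points into El):
  P1: El <- Hr -> Ss <- Zb -> Cg
  P2: El <- Zb -> Cg
Condition 1 (no descendant of El in the set): holds — descendants of El are {Cg}; none are in {Zb}.
Condition 2 (every backdoor path blocked by {Zb}):
  P1: blocked at collider Ss (neither it nor any descendant is in the conditioning set).
  P2: blocked at fork node Zb ∈ conditioning set.
{Zb} satisfies the backdoor criterion.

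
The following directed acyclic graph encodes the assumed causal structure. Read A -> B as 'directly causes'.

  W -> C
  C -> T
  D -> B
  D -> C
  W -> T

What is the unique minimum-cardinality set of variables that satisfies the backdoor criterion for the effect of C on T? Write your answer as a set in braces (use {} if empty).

{W}

Variables eligible for adjustment (non-descendants of C, excluding C and T): {B, D, W}.
Backdoor paths from C to T:
  P1: C <- W -> T
The empty set is not sufficient: P1 (C <- W -> T) has no collider blocking it and no conditioned non-collider, so it is open.
Try {W}:
  P1: blocked at fork node W ∈ conditioning set.
{W} contains no descendant of C and blocks every backdoor path.
No other singleton works — e.g. {D} leaves P1 open — so {W} is the unique smallest valid adjustment set.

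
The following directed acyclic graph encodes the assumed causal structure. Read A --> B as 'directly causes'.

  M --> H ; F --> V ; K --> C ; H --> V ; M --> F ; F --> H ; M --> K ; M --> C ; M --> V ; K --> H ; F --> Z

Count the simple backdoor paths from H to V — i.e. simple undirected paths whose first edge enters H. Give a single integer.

A backdoor path from H to V is any simple undirected path whose first edge points into H (i.e. leaves H via a parent).
Parents of H: {F, K, M}.
Enumerating:
  P1: H <- M -> F -> V
  P2: H <- M -> V
  P3: H <- F <- M -> V
  P4: H <- F -> V
  P5: H <- K <- M -> F -> V
  P6: H <- K <- M -> V
  P7: H <- K -> C <- M -> F -> V
  P8: H <- K -> C <- M -> V
That exhausts the simple backdoor paths. Count: 8.

8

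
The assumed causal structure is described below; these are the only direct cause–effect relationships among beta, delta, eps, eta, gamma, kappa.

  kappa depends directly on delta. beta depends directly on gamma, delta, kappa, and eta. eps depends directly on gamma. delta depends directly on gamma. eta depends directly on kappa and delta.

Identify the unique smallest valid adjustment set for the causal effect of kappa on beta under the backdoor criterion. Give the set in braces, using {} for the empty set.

{delta}

Variables eligible for adjustment (non-descendants of kappa, excluding kappa and beta): {delta, eps, gamma}.
Backdoor paths from kappa to beta:
  P1: kappa <- delta <- gamma -> beta
  P2: kappa <- delta -> eta -> beta
  P3: kappa <- delta -> beta
The empty set is not sufficient: P1 (kappa <- delta <- gamma -> beta) has no collider blocking it and no conditioned non-collider, so it is open.
Try {delta}:
  P1: blocked at chain node delta ∈ conditioning set.
  P2: blocked at fork node delta ∈ conditioning set.
  P3: blocked at fork node delta ∈ conditioning set.
{delta} contains no descendant of kappa and blocks every backdoor path.
No other singleton works — e.g. {gamma} leaves P2 open — so {delta} is the unique smallest valid adjustment set.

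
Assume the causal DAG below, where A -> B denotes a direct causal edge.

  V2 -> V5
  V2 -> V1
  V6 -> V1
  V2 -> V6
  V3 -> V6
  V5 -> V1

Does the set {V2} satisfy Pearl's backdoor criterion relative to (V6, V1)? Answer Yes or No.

Backdoor paths from V6 to V1 (paths whose first edge points into V6):
  P1: V6 <- V2 -> V5 -> V1
  P2: V6 <- V2 -> V1
Condition 1 (no descendant of V6 in the set): holds — descendants of V6 are {V1}; none are in {V2}.
Condition 2 (every backdoor path blocked by {V2}):
  P1: blocked at fork node V2 ∈ conditioning set.
  P2: blocked at fork node V2 ∈ conditioning set.
{V2} satisfies the backdoor criterion.

Yes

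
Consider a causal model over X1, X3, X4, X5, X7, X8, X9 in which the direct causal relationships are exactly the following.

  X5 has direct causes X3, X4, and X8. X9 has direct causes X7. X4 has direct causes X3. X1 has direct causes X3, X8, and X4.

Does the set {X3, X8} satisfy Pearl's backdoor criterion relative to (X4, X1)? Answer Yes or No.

Yes

Backdoor paths from X4 to X1 (paths whose first edge points into X4):
  P1: X4 <- X3 -> X5 <- X8 -> X1
  P2: X4 <- X3 -> X1
Condition 1 (no descendant of X4 in the set): holds — descendants of X4 are {X1, X5}; none are in {X3, X8}.
Condition 2 (every backdoor path blocked by {X3, X8}):
  P1: blocked at fork node X3 ∈ conditioning set.
  P2: blocked at fork node X3 ∈ conditioning set.
{X3, X8} satisfies the backdoor criterion.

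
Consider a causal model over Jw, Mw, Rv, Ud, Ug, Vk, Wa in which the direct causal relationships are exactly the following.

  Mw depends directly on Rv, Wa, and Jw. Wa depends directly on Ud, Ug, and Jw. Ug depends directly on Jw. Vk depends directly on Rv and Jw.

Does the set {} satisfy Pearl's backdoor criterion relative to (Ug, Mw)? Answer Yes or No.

No

Backdoor paths from Ug to Mw (paths whose first edge points into Ug):
  P1: Ug <- Jw -> Wa -> Mw
  P2: Ug <- Jw -> Vk <- Rv -> Mw
  P3: Ug <- Jw -> Mw
Condition 1 (no descendant of Ug in the set): holds — descendants of Ug are {Mw, Wa}; none are in {}.
Condition 2 (every backdoor path blocked by {}):
  P1: open — no interior node is in the conditioning set.
  P2: blocked at collider Vk (neither it nor any descendant is in the conditioning set).
  P3: open — no interior node is in the conditioning set.
{} does not satisfy the backdoor criterion.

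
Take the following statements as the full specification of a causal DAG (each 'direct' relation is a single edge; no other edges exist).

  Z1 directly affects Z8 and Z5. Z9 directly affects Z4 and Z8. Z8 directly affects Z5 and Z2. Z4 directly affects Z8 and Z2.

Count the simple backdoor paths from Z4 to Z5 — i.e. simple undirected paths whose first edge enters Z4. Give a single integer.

2

A backdoor path from Z4 to Z5 is any simple undirected path whose first edge points into Z4 (i.e. leaves Z4 via a parent).
Parents of Z4: {Z9}.
Enumerating:
  P1: Z4 <- Z9 -> Z8 <- Z1 -> Z5
  P2: Z4 <- Z9 -> Z8 -> Z5
That exhausts the simple backdoor paths. Count: 2.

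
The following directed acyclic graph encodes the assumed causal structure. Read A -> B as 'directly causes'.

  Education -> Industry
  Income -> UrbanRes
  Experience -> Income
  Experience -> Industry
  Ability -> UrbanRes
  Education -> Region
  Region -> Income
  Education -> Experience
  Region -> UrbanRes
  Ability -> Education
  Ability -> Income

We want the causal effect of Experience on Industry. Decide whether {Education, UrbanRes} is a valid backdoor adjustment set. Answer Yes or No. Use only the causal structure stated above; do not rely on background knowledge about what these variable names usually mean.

No

Backdoor paths from Experience to Industry (paths whose first edge points into Experience):
  P1: Experience <- Education -> Industry
Condition 1 (no descendant of Experience in the set): FAILS — UrbanRes is a descendant of Experience.
Condition 2 (every backdoor path blocked by {Education, UrbanRes}):
  P1: blocked at fork node Education ∈ conditioning set.
{Education, UrbanRes} does not satisfy the backdoor criterion.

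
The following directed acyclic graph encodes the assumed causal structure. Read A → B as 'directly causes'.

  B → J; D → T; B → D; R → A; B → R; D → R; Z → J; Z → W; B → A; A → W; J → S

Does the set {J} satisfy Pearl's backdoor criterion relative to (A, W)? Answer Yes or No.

Backdoor paths from A to W (paths whose first edge points into A):
  P1: A <- B -> J <- Z -> W
  P2: A <- R <- B -> J <- Z -> W
  P3: A <- R <- D <- B -> J <- Z -> W
Condition 1 (no descendant of A in the set): holds — descendants of A are {W}; none are in {J}.
Condition 2 (every backdoor path blocked by {J}):
  P1: open — collider(s) J are conditioned on (or have a conditioned descendant) and no non-collider on the path is in the set.
  P2: open — collider(s) J are conditioned on (or have a conditioned descendant) and no non-collider on the path is in the set.
  P3: open — collider(s) J are conditioned on (or have a conditioned descendant) and no non-collider on the path is in the set.
{J} does not satisfy the backdoor criterion.

No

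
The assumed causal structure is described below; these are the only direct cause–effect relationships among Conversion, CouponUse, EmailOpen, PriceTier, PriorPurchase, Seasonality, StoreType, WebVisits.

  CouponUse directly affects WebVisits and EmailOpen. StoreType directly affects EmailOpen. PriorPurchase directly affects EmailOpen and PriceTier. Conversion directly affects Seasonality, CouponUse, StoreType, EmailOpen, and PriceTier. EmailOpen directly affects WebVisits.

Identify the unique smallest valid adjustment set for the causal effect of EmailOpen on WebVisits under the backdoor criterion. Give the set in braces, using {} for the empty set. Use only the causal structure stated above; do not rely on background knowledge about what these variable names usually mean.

Variables eligible for adjustment (non-descendants of EmailOpen, excluding EmailOpen and WebVisits): {Conversion, CouponUse, PriceTier, PriorPurchase, Seasonality, StoreType}.
Backdoor paths from EmailOpen to WebVisits:
  P1: EmailOpen <- Conversion -> CouponUse -> WebVisits
  P2: EmailOpen <- StoreType <- Conversion -> CouponUse -> WebVisits
  P3: EmailOpen <- CouponUse -> WebVisits
  P4: EmailOpen <- PriorPurchase -> PriceTier <- Conversion -> CouponUse -> WebVisits
The empty set is not sufficient: P1 (EmailOpen <- Conversion -> CouponUse -> WebVisits) has no collider blocking it and no conditioned non-collider, so it is open.
Try {CouponUse}:
  P1: blocked at chain node CouponUse ∈ conditioning set.
  P2: blocked at chain node CouponUse ∈ conditioning set.
  P3: blocked at fork node CouponUse ∈ conditioning set.
  P4: blocked at collider PriceTier (neither it nor any descendant is in the conditioning set).
{CouponUse} contains no descendant of EmailOpen and blocks every backdoor path.
No other singleton works — e.g. {Conversion} leaves P3 open — so {CouponUse} is the unique smallest valid adjustment set.

{CouponUse}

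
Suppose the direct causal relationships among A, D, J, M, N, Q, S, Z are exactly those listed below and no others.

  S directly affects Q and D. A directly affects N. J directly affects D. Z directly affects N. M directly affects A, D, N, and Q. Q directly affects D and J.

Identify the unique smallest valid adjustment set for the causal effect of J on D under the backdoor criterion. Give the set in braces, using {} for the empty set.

Variables eligible for adjustment (non-descendants of J, excluding J and D): {A, M, N, Q, S, Z}.
Backdoor paths from J to D:
  P1: J <- Q <- S -> D
  P2: J <- Q <- M -> D
  P3: J <- Q -> D
The empty set is not sufficient: P1 (J <- Q <- S -> D) has no collider blocking it and no conditioned non-collider, so it is open.
Try {Q}:
  P1: blocked at chain node Q ∈ conditioning set.
  P2: blocked at chain node Q ∈ conditioning set.
  P3: blocked at fork node Q ∈ conditioning set.
{Q} contains no descendant of J and blocks every backdoor path.
No other singleton works — e.g. {S} leaves P2 open — so {Q} is the unique smallest valid adjustment set.

{Q}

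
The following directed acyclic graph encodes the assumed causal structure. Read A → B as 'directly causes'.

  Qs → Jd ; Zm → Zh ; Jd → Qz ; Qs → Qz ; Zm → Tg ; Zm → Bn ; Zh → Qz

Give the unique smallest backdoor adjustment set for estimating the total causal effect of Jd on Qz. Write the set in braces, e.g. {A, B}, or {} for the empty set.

Variables eligible for adjustment (non-descendants of Jd, excluding Jd and Qz): {Bn, Qs, Tg, Zh, Zm}.
Backdoor paths from Jd to Qz:
  P1: Jd <- Qs -> Qz
The empty set is not sufficient: P1 (Jd <- Qs -> Qz) has no collider blocking it and no conditioned non-collider, so it is open.
Try {Qs}:
  P1: blocked at fork node Qs ∈ conditioning set.
{Qs} contains no descendant of Jd and blocks every backdoor path.
No other singleton works — e.g. {Zm} leaves P1 open — so {Qs} is the unique smallest valid adjustment set.

{Qs}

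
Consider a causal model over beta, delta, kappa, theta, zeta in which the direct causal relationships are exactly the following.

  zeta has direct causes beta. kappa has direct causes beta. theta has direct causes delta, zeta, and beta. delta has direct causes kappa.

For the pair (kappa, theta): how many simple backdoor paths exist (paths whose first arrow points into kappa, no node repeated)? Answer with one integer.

A backdoor path from kappa to theta is any simple undirected path whose first edge points into kappa (i.e. leaves kappa via a parent).
Parents of kappa: {beta}.
Enumerating:
  P1: kappa <- beta -> zeta -> theta
  P2: kappa <- beta -> theta
That exhausts the simple backdoor paths. Count: 2.

2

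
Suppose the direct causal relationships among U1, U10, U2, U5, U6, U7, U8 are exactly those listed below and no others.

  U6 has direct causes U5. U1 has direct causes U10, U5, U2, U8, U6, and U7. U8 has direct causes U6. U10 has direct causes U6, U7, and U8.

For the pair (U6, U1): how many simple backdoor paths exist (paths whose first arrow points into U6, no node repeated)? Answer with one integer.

1

A backdoor path from U6 to U1 is any simple undirected path whose first edge points into U6 (i.e. leaves U6 via a parent).
Parents of U6: {U5}.
Enumerating:
  P1: U6 <- U5 -> U1
That exhausts the simple backdoor paths. Count: 1.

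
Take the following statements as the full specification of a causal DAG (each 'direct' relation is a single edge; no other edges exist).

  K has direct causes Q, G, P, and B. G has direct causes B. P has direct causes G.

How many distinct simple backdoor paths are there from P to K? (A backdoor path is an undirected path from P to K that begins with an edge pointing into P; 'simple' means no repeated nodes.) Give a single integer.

A backdoor path from P to K is any simple undirected path whose first edge points into P (i.e. leaves P via a parent).
Parents of P: {G}.
Enumerating:
  P1: P <- G <- B -> K
  P2: P <- G -> K
That exhausts the simple backdoor paths. Count: 2.

2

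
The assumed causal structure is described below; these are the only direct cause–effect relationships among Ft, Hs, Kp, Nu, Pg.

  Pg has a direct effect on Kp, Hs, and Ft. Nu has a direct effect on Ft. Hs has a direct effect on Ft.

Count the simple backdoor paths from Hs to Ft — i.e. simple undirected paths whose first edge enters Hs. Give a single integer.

1

A backdoor path from Hs to Ft is any simple undirected path whose first edge points into Hs (i.e. leaves Hs via a parent).
Parents of Hs: {Pg}.
Enumerating:
  P1: Hs <- Pg -> Ft
That exhausts the simple backdoor paths. Count: 1.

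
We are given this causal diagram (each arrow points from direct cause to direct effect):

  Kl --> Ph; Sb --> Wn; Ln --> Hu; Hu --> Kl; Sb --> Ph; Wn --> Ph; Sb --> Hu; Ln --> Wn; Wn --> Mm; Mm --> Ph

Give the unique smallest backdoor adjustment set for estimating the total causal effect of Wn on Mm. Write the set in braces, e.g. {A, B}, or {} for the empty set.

{}

Variables eligible for adjustment (non-descendants of Wn, excluding Wn and Mm): {Hu, Kl, Ln, Sb}.
Backdoor paths from Wn to Mm:
  P1: Wn <- Ln -> Hu <- Sb -> Ph <- Mm
  P2: Wn <- Ln -> Hu -> Kl -> Ph <- Mm
  P3: Wn <- Sb -> Hu -> Kl -> Ph <- Mm
  P4: Wn <- Sb -> Ph <- Mm
Each backdoor path contains an unconditioned collider, so every path is already blocked with the empty conditioning set:
  P1: blocked at collider Hu (neither it nor any descendant is in the conditioning set).
  P2: blocked at collider Ph (neither it nor any descendant is in the conditioning set).
  P3: blocked at collider Ph (neither it nor any descendant is in the conditioning set).
  P4: blocked at collider Ph (neither it nor any descendant is in the conditioning set).
The empty set is therefore the unique smallest valid set.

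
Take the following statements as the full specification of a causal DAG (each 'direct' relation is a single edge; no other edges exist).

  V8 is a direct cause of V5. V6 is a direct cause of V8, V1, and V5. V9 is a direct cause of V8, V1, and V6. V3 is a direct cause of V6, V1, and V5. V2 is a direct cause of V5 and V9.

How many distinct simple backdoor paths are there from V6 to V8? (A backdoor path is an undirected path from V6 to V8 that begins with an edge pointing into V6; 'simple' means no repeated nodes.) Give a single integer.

A backdoor path from V6 to V8 is any simple undirected path whose first edge points into V6 (i.e. leaves V6 via a parent).
Parents of V6: {V3, V9}.
Enumerating:
  P1: V6 <- V3 -> V5 <- V2 -> V9 -> V8
  P2: V6 <- V3 -> V5 <- V8
  P3: V6 <- V3 -> V1 <- V9 <- V2 -> V5 <- V8
  P4: V6 <- V3 -> V1 <- V9 -> V8
  P5: V6 <- V9 <- V2 -> V5 <- V8
  P6: V6 <- V9 -> V8
  P7: V6 <- V9 -> V1 <- V3 -> V5 <- V8
That exhausts the simple backdoor paths. Count: 7.

7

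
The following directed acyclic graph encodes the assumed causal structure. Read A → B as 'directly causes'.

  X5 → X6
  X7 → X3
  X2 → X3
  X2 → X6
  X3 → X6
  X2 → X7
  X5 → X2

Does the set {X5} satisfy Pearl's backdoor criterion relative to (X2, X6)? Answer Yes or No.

Yes

Backdoor paths from X2 to X6 (paths whose first edge points into X2):
  P1: X2 <- X5 -> X6
Condition 1 (no descendant of X2 in the set): holds — descendants of X2 are {X3, X6, X7}; none are in {X5}.
Condition 2 (every backdoor path blocked by {X5}):
  P1: blocked at fork node X5 ∈ conditioning set.
{X5} satisfies the backdoor criterion.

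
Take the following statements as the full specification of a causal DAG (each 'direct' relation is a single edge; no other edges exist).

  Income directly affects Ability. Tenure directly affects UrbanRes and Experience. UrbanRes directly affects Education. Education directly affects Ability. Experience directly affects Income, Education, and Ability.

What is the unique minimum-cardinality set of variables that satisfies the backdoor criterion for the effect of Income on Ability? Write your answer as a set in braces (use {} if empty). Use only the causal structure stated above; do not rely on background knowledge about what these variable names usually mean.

Variables eligible for adjustment (non-descendants of Income, excluding Income and Ability): {Education, Experience, Tenure, UrbanRes}.
Backdoor paths from Income to Ability:
  P1: Income <- Experience <- Tenure -> UrbanRes -> Education -> Ability
  P2: Income <- Experience -> Education -> Ability
  P3: Income <- Experience -> Ability
The empty set is not sufficient: P1 (Income <- Experience <- Tenure -> UrbanRes -> Education -> Ability) has no collider blocking it and no conditioned non-collider, so it is open.
Try {Experience}:
  P1: blocked at chain node Experience ∈ conditioning set.
  P2: blocked at fork node Experience ∈ conditioning set.
  P3: blocked at fork node Experience ∈ conditioning set.
{Experience} contains no descendant of Income and blocks every backdoor path.
No other singleton works — e.g. {Tenure} leaves P2 open — so {Experience} is the unique smallest valid adjustment set.

{Experience}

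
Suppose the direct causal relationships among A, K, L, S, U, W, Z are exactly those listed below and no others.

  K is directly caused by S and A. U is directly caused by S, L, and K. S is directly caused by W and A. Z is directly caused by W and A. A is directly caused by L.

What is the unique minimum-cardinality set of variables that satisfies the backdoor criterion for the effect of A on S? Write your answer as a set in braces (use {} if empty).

Variables eligible for adjustment (non-descendants of A, excluding A and S): {L, W}.
Backdoor paths from A to S:
  P1: A <- L -> U <- S
  P2: A <- L -> U <- K <- S
Each backdoor path contains an unconditioned collider, so every path is already blocked with the empty conditioning set:
  P1: blocked at collider U (neither it nor any descendant is in the conditioning set).
  P2: blocked at collider U (neither it nor any descendant is in the conditioning set).
The empty set is therefore the unique smallest valid set.

{}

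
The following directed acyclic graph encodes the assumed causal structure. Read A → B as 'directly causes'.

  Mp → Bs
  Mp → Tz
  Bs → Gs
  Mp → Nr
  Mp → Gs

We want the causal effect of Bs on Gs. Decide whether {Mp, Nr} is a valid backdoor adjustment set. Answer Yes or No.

Backdoor paths from Bs to Gs (paths whose first edge points into Bs):
  P1: Bs <- Mp -> Gs
Condition 1 (no descendant of Bs in the set): holds — descendants of Bs are {Gs}; none are in {Mp, Nr}.
Condition 2 (every backdoor path blocked by {Mp, Nr}):
  P1: blocked at fork node Mp ∈ conditioning set.
{Mp, Nr} satisfies the backdoor criterion.

Yes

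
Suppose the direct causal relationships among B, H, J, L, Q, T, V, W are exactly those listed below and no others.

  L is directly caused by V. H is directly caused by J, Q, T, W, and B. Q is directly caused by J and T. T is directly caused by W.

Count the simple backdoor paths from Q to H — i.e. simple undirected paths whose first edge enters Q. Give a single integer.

3

A backdoor path from Q to H is any simple undirected path whose first edge points into Q (i.e. leaves Q via a parent).
Parents of Q: {J, T}.
Enumerating:
  P1: Q <- J -> H
  P2: Q <- T <- W -> H
  P3: Q <- T -> H
That exhausts the simple backdoor paths. Count: 3.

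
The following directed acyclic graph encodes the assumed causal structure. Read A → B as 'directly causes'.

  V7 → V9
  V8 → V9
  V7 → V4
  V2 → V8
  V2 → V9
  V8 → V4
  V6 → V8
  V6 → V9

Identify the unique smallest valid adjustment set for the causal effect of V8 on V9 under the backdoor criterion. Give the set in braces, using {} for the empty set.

Variables eligible for adjustment (non-descendants of V8, excluding V8 and V9): {V2, V6, V7}.
Backdoor paths from V8 to V9:
  P1: V8 <- V2 -> V9
  P2: V8 <- V6 -> V9
The empty set is not sufficient: P1 (V8 <- V2 -> V9) has no collider blocking it and no conditioned non-collider, so it is open.
Try {V2, V6}:
  P1: blocked at fork node V2 ∈ conditioning set.
  P2: blocked at fork node V6 ∈ conditioning set.
{V2, V6} contains no descendant of V8 and blocks every backdoor path.
Every element of {V2, V6} is needed (dropping V2 leaves P1 open; dropping V6 leaves P2 open), so no proper subset is valid.
Among all size-2 subsets of the eligible variables, only {V2, V6} blocks every backdoor path, so it is the unique smallest valid adjustment set.

{V2, V6}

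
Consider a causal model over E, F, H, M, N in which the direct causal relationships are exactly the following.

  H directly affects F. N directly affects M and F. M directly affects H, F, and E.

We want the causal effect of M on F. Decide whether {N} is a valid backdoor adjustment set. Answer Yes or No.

Backdoor paths from M to F (paths whose first edge points into M):
  P1: M <- N -> F
Condition 1 (no descendant of M in the set): holds — descendants of M are {E, F, H}; none are in {N}.
Condition 2 (every backdoor path blocked by {N}):
  P1: blocked at fork node N ∈ conditioning set.
{N} satisfies the backdoor criterion.

Yes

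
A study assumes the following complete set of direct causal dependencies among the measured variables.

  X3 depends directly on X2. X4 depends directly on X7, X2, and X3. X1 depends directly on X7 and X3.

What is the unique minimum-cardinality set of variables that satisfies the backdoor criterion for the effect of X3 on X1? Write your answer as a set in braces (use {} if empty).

{}

Variables eligible for adjustment (non-descendants of X3, excluding X3 and X1): {X2, X7}.
Backdoor paths from X3 to X1:
  P1: X3 <- X2 -> X4 <- X7 -> X1
Each backdoor path contains an unconditioned collider, so every path is already blocked with the empty conditioning set:
  P1: blocked at collider X4 (neither it nor any descendant is in the conditioning set).
The empty set is therefore the unique smallest valid set.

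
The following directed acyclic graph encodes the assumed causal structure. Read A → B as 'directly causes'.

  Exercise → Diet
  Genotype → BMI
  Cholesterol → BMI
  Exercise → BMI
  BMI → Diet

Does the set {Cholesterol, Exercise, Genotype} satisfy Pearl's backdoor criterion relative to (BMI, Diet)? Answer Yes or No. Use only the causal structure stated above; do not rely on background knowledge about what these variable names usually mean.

Yes

Backdoor paths from BMI to Diet (paths whose first edge points into BMI):
  P1: BMI <- Exercise -> Diet
Condition 1 (no descendant of BMI in the set): holds — descendants of BMI are {Diet}; none are in {Cholesterol, Exercise, Genotype}.
Condition 2 (every backdoor path blocked by {Cholesterol, Exercise, Genotype}):
  P1: blocked at fork node Exercise ∈ conditioning set.
{Cholesterol, Exercise, Genotype} satisfies the backdoor criterion.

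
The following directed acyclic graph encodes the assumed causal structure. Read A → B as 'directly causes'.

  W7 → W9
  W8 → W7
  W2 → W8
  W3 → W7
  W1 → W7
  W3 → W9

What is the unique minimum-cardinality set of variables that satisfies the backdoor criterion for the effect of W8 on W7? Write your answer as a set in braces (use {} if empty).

Variables eligible for adjustment (non-descendants of W8, excluding W8 and W7): {W1, W2, W3}.
Backdoor paths from W8 to W7:
  (none)
With no backdoor paths the empty set already satisfies the criterion, and it is trivially minimal.

{}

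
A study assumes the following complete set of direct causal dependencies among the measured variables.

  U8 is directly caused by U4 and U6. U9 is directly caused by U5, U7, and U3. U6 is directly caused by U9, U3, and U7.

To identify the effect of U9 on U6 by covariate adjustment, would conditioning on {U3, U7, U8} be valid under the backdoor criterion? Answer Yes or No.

No

Backdoor paths from U9 to U6 (paths whose first edge points into U9):
  P1: U9 <- U7 -> U6
  P2: U9 <- U3 -> U6
Condition 1 (no descendant of U9 in the set): FAILS — U8 is a descendant of U9.
Condition 2 (every backdoor path blocked by {U3, U7, U8}):
  P1: blocked at fork node U7 ∈ conditioning set.
  P2: blocked at fork node U3 ∈ conditioning set.
{U3, U7, U8} does not satisfy the backdoor criterion.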